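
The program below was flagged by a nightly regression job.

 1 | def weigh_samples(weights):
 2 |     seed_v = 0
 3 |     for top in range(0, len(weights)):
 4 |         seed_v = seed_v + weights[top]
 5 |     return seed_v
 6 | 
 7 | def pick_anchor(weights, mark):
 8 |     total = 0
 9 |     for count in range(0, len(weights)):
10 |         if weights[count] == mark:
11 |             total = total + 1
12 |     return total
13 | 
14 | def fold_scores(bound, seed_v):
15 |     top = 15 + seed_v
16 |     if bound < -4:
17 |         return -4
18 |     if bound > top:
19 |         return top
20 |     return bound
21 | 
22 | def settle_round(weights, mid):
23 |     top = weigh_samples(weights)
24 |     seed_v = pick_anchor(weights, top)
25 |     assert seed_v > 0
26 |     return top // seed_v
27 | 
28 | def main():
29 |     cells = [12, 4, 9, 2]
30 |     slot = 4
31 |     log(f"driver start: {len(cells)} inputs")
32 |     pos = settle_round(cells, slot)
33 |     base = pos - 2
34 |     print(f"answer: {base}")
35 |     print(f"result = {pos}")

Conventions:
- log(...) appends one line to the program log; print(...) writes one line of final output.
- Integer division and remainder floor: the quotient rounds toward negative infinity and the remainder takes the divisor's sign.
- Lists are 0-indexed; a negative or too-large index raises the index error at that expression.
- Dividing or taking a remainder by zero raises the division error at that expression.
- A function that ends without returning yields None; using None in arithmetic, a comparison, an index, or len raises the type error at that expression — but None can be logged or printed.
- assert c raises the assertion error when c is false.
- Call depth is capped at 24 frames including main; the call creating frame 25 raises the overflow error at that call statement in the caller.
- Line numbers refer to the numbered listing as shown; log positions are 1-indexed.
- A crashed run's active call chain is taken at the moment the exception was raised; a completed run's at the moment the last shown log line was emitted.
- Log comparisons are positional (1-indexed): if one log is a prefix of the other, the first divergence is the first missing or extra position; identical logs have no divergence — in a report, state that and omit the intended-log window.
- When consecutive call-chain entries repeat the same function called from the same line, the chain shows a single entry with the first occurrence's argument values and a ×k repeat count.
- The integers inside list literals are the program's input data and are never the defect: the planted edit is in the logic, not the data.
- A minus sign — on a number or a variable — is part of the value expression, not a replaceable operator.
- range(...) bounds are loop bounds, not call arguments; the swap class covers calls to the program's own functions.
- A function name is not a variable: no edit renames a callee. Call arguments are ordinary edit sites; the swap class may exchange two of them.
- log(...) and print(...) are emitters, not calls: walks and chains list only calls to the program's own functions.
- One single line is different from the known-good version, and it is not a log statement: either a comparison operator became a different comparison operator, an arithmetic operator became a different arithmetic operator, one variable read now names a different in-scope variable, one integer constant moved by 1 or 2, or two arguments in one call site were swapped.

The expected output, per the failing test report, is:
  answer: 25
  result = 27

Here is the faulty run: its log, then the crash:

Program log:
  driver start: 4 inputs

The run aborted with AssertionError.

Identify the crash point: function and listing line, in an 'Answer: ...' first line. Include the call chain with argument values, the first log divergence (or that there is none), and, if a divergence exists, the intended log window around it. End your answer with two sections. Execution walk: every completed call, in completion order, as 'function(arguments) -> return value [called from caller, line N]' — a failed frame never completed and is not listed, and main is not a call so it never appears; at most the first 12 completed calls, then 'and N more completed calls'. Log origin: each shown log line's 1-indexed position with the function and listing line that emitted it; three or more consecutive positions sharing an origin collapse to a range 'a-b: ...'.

Answer: the error was raised in settle_round, line 25.
Key fact: Every log line matches the working run — the failure is the only observable divergence.
Call chain: main -> settle_round([12, 4, 9, 2], 4) (called at line 32).
First divergence: there is none — every log position agrees.
Execution walk:
  weigh_samples([12, 4, 9, 2]) -> 27  [called from settle_round, line 23]
  pick_anchor([12, 4, 9, 2], 27) -> 0  [called from settle_round, line 24]
Origin of each log line:
  1: logged in main at line 31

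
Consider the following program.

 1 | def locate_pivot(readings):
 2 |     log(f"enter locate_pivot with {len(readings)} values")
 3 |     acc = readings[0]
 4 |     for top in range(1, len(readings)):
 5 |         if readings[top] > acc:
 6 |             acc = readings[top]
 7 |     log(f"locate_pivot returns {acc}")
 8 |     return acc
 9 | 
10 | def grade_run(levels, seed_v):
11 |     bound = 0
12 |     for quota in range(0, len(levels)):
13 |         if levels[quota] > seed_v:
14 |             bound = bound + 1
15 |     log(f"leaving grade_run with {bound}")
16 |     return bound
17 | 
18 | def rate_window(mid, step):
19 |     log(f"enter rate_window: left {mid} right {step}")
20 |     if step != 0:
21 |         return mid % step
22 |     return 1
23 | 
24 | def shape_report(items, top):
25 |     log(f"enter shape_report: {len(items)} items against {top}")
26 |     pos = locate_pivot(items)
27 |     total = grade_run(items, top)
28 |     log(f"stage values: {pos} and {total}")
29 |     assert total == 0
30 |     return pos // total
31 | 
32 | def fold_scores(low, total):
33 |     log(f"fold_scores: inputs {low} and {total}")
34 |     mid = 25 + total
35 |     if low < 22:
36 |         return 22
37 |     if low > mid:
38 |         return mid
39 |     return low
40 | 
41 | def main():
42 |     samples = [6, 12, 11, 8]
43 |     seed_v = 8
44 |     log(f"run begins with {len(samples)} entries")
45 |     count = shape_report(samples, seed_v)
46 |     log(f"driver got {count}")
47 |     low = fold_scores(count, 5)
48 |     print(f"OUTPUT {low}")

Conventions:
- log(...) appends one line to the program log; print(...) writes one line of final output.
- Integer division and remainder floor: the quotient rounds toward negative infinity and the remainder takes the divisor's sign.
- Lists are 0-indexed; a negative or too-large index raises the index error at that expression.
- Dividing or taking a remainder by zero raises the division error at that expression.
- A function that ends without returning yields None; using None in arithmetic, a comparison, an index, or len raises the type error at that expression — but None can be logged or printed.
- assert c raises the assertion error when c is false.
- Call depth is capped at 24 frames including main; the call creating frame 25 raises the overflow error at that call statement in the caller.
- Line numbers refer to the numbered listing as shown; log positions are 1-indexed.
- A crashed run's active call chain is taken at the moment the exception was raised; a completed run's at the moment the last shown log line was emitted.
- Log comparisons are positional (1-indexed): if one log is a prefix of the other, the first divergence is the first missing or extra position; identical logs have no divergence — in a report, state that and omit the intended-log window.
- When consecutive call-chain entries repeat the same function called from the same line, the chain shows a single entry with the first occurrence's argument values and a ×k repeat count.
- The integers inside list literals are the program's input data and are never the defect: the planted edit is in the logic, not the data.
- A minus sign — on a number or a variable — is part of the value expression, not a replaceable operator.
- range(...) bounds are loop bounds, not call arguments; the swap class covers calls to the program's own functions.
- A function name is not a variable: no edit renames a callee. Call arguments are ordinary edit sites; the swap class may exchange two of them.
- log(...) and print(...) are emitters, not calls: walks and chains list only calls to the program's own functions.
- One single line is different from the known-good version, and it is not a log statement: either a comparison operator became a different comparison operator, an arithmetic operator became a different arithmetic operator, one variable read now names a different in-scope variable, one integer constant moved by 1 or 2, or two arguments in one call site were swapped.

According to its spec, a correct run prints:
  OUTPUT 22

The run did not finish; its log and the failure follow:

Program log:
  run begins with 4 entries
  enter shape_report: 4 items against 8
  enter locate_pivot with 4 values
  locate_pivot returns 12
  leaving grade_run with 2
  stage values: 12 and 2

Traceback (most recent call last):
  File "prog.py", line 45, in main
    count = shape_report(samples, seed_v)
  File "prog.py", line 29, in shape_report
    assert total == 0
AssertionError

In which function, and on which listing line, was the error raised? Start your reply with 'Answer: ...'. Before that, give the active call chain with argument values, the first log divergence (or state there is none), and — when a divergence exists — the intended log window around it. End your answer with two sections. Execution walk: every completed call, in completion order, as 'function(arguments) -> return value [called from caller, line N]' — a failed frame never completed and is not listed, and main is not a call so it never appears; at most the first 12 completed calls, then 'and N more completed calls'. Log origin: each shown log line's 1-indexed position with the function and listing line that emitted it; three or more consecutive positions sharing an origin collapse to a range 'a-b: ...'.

Answer: the error was raised in shape_report, line 29.
Key fact: A complete run would log 'driver got 6' next, but this one stopped at 6 lines.
Call chain: main -> shape_report([6, 12, 11, 8], 8) (called at line 45).
First divergence: position 7 (shown log ended at 6 lines; the working version continues: 'driver got 6').
Intended log window:
  5: leaving grade_run with 2
  6: stage values: 12 and 2
  7: driver got 6
  8: fold_scores: inputs 6 and 5
Execution walk:
  locate_pivot([6, 12, 11, 8]) -> 12  [called from shape_report, line 26]
  grade_run([6, 12, 11, 8], 8) -> 2  [called from shape_report, line 27]
Log line origins:
  1: from main, line 44
  2: from shape_report, line 25
  3: from locate_pivot, line 2
  4: from locate_pivot, line 7
  5: from grade_run, line 15
  6: from shape_report, line 28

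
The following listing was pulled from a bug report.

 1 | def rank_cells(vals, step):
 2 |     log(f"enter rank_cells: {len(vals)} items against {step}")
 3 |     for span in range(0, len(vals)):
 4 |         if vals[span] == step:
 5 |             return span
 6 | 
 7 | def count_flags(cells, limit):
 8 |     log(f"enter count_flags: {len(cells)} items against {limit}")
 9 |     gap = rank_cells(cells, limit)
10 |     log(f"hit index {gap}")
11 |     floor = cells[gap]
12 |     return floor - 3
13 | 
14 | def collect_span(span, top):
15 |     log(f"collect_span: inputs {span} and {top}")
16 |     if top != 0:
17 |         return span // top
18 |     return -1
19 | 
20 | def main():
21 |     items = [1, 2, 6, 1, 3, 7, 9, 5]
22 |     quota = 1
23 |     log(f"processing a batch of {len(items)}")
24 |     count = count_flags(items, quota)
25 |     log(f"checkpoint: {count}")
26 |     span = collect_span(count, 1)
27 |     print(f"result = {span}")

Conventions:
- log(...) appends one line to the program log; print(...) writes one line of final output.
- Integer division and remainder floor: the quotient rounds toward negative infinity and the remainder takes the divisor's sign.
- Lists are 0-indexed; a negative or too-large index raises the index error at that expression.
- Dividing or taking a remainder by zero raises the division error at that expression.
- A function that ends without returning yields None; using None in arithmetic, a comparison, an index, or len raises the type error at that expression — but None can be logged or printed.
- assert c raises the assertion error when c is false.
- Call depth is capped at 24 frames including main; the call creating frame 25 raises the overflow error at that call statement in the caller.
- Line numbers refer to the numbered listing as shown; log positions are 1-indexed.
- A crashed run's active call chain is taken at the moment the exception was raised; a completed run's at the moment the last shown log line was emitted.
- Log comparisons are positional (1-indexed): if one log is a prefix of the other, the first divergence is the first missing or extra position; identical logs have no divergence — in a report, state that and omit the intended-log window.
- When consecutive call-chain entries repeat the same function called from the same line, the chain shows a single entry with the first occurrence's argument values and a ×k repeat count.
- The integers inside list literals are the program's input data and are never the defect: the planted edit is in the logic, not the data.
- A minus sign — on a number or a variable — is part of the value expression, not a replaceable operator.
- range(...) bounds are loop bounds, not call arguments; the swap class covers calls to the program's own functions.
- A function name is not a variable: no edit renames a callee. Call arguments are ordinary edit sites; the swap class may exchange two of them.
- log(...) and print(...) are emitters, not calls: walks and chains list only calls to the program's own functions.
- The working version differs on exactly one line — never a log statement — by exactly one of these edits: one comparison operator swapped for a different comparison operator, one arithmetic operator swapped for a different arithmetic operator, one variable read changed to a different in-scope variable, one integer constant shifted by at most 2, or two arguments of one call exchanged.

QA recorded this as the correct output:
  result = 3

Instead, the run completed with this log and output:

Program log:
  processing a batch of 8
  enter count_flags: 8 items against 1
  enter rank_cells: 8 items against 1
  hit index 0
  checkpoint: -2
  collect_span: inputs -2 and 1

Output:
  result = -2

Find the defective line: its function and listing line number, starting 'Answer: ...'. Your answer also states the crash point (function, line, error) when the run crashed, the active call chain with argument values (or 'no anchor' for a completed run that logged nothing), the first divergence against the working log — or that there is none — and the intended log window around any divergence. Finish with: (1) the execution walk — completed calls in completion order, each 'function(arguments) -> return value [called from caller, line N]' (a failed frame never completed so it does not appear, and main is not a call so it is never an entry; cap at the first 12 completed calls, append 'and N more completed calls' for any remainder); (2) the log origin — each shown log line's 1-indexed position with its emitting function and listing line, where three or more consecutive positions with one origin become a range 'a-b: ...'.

Answer: the defect is in count_flags at line 12.
The tell: Everything matches until log position 5, which reads 'checkpoint: -2' in place of 'checkpoint: 3'.
Call chain: main -> collect_span(-2, 1) (called at line 26).
First divergence: position 5 — shown 'checkpoint: -2', intended 'checkpoint: 3'.
Intended log window:
  3: enter rank_cells: 8 items against 1
  4: hit index 0
  5: checkpoint: 3
  6: collect_span: inputs 3 and 1
Execution walk:
  rank_cells([1, 2, 6, 1, 3, 7, 9, 5], 1) -> 0  [called from count_flags, line 9]
  count_flags([1, 2, 6, 1, 3, 7, 9, 5], 1) -> -2  [called from main, line 24]
  collect_span(-2, 1) -> -2  [called from main, line 26]
Log origin:
  1 — main, line 23
  2 — count_flags, line 8
  3 — rank_cells, line 2
  4 — count_flags, line 10
  5 — main, line 25
  6 — collect_span, line 15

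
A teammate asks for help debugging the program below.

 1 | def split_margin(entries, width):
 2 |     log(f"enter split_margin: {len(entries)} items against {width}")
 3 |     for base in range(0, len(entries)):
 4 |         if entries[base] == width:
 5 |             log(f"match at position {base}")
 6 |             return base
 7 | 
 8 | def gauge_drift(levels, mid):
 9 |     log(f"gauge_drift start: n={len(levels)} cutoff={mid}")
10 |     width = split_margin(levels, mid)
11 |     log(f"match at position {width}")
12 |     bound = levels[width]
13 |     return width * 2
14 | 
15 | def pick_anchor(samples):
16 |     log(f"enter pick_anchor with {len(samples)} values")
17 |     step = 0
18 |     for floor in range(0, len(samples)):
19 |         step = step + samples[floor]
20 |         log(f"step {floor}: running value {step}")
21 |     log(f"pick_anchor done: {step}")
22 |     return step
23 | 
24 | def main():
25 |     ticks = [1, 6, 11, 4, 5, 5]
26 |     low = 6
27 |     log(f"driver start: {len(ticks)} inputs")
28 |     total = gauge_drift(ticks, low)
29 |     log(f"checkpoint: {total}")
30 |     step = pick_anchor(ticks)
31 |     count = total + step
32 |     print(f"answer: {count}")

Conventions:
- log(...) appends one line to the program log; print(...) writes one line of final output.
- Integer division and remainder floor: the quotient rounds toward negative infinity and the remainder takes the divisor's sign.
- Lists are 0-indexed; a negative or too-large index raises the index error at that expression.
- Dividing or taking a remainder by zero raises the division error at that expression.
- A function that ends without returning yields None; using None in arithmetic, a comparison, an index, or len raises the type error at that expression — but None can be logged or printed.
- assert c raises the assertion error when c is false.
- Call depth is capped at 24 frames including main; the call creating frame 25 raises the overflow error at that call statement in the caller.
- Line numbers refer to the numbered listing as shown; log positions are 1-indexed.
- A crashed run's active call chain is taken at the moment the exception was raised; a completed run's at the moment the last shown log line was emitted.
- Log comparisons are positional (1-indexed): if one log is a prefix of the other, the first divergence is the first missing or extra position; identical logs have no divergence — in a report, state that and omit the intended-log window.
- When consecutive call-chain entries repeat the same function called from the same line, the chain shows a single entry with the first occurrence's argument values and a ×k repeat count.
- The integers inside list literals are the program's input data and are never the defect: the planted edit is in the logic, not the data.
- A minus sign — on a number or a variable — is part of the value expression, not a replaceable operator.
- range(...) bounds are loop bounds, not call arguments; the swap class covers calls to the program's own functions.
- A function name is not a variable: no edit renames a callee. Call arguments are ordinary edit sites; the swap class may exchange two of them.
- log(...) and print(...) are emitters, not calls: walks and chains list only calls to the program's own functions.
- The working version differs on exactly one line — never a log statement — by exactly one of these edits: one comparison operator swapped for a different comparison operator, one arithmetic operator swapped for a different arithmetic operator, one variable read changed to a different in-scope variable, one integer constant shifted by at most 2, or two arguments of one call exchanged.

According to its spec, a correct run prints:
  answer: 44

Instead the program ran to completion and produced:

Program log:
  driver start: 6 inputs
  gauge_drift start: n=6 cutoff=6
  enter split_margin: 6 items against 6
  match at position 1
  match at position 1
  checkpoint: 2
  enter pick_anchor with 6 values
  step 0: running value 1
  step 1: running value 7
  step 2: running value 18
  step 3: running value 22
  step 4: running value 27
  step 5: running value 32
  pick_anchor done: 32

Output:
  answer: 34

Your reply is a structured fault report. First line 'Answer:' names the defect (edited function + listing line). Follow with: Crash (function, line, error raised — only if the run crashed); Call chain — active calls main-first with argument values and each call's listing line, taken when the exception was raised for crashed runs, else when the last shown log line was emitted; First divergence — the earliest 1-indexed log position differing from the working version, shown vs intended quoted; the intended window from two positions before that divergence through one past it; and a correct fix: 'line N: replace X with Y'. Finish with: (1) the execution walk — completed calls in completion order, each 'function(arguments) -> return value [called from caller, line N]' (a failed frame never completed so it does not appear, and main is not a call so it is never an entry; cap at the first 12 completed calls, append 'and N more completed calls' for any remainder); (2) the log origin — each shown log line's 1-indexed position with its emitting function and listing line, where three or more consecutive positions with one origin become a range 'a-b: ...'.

Answer: the defect is in gauge_drift at line 13.
Key fact: At log position 6 the runs split — shown 'checkpoint: 2', but the working version logs 'checkpoint: 12'.
Call chain: main -> pick_anchor([1, 6, 11, 4, 5, 5]) (called at line 30).
First divergence: position 6 — shown 'checkpoint: 2', intended 'checkpoint: 12'.
Intended log window:
  4: match at position 1
  5: match at position 1
  6: checkpoint: 12
  7: enter pick_anchor with 6 values
Execution walk:
  split_margin([1, 6, 11, 4, 5, 5], 6) -> 1  [called from gauge_drift, line 10]
  gauge_drift([1, 6, 11, 4, 5, 5], 6) -> 2  [called from main, line 28]
  pick_anchor([1, 6, 11, 4, 5, 5]) -> 32  [called from main, line 30]
Log origins:
  1: from main, line 27
  2: from gauge_drift, line 9
  3: from split_margin, line 2
  4: from split_margin, line 5
  5: from gauge_drift, line 11
  6: from main, line 29
  7: from pick_anchor, line 16
  8-13: from pick_anchor, line 20
  14: from pick_anchor, line 21
A correct fix: line 13: replace `width` with `bound`.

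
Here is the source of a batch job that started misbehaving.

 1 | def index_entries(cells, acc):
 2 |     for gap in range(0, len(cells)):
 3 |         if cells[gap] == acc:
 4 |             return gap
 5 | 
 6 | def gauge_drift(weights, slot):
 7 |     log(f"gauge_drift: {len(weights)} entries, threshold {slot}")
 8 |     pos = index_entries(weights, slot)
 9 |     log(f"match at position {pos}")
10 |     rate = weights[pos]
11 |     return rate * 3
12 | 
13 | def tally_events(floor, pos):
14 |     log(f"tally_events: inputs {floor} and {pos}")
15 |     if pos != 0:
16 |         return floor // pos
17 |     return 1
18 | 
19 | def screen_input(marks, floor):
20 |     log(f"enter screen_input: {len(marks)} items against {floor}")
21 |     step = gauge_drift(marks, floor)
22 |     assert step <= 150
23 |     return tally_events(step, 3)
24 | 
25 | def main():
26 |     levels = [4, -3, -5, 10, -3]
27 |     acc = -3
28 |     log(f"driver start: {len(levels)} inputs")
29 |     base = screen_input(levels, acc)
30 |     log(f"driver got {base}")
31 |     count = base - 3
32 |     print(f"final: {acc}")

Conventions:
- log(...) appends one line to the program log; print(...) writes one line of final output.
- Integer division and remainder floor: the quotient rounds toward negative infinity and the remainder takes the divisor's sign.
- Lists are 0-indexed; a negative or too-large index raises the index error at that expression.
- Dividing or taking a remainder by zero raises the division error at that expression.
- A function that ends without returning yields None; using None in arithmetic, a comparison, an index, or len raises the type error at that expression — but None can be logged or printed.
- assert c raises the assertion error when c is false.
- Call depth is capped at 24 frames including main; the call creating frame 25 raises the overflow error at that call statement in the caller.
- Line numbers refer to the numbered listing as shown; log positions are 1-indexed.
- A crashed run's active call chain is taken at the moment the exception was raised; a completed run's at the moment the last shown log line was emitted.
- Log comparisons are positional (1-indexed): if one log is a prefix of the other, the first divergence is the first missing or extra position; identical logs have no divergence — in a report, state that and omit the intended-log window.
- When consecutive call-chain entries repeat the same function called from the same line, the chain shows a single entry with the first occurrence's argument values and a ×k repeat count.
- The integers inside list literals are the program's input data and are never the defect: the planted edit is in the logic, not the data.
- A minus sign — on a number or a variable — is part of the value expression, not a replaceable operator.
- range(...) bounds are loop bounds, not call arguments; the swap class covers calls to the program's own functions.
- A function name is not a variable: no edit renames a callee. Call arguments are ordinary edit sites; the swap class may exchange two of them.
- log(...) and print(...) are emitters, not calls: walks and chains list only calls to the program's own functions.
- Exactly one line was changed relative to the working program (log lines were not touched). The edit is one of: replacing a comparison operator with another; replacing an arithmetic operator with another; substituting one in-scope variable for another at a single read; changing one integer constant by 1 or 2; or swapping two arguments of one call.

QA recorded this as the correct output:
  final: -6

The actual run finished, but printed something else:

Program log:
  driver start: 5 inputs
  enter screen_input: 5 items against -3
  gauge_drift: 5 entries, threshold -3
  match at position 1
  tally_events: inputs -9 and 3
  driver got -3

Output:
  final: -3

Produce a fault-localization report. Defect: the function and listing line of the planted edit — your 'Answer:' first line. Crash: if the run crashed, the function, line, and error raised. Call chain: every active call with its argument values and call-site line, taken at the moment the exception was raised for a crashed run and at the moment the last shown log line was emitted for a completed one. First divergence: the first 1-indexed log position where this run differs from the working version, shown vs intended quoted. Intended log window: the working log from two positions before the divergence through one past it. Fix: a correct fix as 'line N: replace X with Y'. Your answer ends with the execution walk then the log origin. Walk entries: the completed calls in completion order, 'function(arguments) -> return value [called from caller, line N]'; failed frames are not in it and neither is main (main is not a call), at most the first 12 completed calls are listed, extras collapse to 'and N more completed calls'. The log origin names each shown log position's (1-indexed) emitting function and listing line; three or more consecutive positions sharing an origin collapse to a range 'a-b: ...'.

Answer: the defect is in main at line 32.
Key observation: No log line changed; the fault shows up purely in the output.
Call chain: main.
First divergence: none; the two logs match at every position.
Execution walk:
  index_entries([4, -3, -5, 10, -3], -3) -> 1  [called from gauge_drift, line 8]
  gauge_drift([4, -3, -5, 10, -3], -3) -> -9  [called from screen_input, line 21]
  tally_events(-9, 3) -> -3  [called from screen_input, line 23]
  screen_input([4, -3, -5, 10, -3], -3) -> -3  [called from main, line 29]
Log origin:
  1: logged in main at line 28
  2: logged in screen_input at line 20
  3: logged in gauge_drift at line 7
  4: logged in gauge_drift at line 9
  5: logged in tally_events at line 14
  6: logged in main at line 30
A correct fix: line 32: replace `acc` with `count`.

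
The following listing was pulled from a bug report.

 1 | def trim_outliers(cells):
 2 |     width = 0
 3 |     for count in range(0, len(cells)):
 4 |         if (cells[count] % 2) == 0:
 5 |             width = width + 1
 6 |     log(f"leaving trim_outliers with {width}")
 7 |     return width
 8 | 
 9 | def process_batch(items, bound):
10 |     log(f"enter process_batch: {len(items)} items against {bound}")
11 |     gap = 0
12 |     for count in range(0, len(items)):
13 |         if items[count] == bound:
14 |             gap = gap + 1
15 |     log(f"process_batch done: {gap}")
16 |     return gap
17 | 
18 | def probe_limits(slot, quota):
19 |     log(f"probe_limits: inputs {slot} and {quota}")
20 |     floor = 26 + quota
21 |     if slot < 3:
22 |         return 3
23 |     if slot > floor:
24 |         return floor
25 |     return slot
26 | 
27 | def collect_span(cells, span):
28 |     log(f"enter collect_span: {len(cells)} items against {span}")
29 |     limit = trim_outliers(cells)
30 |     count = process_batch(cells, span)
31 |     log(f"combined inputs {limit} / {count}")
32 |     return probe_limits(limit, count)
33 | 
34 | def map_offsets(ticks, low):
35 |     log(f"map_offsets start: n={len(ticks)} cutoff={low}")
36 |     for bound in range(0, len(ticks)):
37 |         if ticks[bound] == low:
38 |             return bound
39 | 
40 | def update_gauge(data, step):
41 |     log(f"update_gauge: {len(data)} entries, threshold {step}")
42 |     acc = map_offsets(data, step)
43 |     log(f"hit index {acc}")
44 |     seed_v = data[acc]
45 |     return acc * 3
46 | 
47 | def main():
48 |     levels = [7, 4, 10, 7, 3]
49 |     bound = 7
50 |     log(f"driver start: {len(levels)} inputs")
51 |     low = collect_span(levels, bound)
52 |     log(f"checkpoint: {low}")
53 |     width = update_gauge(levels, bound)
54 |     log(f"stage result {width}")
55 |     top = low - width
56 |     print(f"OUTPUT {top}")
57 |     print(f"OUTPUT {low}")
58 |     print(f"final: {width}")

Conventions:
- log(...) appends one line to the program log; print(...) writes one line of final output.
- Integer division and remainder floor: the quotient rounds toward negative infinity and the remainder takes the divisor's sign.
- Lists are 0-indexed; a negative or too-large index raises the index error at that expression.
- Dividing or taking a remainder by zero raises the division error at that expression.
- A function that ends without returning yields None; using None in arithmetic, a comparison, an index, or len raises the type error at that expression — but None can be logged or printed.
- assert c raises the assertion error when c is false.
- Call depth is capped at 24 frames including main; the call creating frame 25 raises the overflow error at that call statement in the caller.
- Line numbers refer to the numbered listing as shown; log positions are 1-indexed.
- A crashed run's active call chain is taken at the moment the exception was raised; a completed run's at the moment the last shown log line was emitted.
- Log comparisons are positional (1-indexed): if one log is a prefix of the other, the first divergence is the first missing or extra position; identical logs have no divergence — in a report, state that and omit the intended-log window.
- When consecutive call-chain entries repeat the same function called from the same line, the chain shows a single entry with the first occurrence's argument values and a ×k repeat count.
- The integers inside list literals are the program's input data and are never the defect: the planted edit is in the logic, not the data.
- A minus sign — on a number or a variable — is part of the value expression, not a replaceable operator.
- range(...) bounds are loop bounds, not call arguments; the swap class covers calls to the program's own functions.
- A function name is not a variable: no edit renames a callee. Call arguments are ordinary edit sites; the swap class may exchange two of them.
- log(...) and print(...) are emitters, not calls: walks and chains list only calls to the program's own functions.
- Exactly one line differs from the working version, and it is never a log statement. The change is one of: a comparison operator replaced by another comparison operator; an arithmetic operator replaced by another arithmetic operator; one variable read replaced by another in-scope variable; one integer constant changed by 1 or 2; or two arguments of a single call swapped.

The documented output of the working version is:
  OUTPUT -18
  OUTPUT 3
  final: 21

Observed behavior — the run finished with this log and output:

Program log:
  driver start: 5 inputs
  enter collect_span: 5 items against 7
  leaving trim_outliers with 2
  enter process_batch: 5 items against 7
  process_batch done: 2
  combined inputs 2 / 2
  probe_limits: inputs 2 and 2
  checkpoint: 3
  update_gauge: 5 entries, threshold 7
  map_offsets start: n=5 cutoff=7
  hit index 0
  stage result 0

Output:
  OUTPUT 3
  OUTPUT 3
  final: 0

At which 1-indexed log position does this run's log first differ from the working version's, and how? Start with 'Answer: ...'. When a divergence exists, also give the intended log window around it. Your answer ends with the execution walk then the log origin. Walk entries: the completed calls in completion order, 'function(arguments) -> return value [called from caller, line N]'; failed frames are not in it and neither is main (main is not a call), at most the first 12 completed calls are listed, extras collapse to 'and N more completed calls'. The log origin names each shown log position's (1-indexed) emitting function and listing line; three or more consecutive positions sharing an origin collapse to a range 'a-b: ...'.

Answer: position 12 — shown 'stage result 0', intended 'stage result 21'.
Intended log window:
  10: map_offsets start: n=5 cutoff=7
  11: hit index 0
  12: stage result 21
Execution walk:
  trim_outliers([7, 4, 10, 7, 3]) -> 2  [called from collect_span, line 29]
  process_batch([7, 4, 10, 7, 3], 7) -> 2  [called from collect_span, line 30]
  probe_limits(2, 2) -> 3  [called from collect_span, line 32]
  collect_span([7, 4, 10, 7, 3], 7) -> 3  [called from main, line 51]
  map_offsets([7, 4, 10, 7, 3], 7) -> 0  [called from update_gauge, line 42]
  update_gauge([7, 4, 10, 7, 3], 7) -> 0  [called from main, line 53]
Log origin:
  1 — main, line 50
  2 — collect_span, line 28
  3 — trim_outliers, line 6
  4 — process_batch, line 10
  5 — process_batch, line 15
  6 — collect_span, line 31
  7 — probe_limits, line 19
  8 — main, line 52
  9 — update_gauge, line 41
  10 — map_offsets, line 35
  11 — update_gauge, line 43
  12 — main, line 54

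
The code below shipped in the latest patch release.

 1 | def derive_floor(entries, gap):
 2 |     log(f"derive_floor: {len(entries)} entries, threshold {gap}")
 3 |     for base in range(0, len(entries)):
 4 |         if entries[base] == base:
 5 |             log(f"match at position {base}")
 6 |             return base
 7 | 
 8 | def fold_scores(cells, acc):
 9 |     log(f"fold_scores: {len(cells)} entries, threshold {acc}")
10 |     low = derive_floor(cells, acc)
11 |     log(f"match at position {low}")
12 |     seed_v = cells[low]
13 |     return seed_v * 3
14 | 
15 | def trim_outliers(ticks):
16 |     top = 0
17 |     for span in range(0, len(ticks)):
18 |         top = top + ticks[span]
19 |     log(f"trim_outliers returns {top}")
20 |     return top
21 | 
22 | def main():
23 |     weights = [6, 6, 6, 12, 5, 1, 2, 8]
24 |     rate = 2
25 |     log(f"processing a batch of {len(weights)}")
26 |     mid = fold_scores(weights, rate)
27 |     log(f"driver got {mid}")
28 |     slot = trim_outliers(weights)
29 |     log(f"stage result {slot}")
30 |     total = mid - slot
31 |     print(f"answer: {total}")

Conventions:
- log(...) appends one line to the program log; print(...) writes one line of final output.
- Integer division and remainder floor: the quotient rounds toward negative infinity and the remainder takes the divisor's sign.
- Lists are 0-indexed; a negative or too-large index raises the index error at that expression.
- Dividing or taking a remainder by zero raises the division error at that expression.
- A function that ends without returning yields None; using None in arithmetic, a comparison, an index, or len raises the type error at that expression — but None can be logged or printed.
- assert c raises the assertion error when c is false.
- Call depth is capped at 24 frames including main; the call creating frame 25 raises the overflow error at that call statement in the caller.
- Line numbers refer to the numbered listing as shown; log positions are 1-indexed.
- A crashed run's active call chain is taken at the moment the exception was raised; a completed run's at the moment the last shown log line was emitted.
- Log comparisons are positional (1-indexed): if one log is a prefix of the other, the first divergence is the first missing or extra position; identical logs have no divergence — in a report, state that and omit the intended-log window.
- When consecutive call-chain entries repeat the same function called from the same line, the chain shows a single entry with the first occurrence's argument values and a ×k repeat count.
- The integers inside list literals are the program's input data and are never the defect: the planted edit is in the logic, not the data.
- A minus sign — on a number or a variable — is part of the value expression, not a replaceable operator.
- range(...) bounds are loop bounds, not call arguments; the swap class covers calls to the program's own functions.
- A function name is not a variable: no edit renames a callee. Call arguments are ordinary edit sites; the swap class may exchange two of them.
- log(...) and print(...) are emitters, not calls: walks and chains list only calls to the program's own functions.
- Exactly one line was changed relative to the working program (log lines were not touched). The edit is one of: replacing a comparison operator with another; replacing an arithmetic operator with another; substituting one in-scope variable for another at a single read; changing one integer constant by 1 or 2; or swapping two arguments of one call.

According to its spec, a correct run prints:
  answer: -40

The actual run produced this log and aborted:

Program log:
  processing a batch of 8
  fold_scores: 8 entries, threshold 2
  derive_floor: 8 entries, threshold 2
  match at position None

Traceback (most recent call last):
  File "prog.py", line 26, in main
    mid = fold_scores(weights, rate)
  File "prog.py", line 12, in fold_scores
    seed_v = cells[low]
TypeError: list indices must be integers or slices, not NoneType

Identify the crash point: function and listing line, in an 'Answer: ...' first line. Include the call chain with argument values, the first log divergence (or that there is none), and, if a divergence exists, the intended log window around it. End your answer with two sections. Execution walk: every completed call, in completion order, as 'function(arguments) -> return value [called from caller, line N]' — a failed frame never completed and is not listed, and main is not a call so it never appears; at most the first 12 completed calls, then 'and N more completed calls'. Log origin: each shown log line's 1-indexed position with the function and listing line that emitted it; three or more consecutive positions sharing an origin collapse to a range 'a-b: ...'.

Answer: the error was raised in fold_scores, line 12.
The tell: The log first diverges at position 4: the faulty run prints 'match at position None' where the working version prints 'match at position 6'.
Call chain: main -> fold_scores([6, 6, 6, 12, 5, 1, 2, 8], 2) (called at line 26).
First divergence: position 4 — the shown line 'match at position None' should read 'match at position 6'.
Intended log window:
  2: fold_scores: 8 entries, threshold 2
  3: derive_floor: 8 entries, threshold 2
  4: match at position 6
  5: match at position 6
Execution walk:
  derive_floor([6, 6, 6, 12, 5, 1, 2, 8], 2) -> None  [called from fold_scores, line 10]
Log line origins:
  1: from main, line 25
  2: from fold_scores, line 9
  3: from derive_floor, line 2
  4: from fold_scores, line 11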